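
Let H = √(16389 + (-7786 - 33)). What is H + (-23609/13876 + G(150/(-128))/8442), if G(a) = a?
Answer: -1063058341/624753024 + √8570 ≈ 90.873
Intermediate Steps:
H = √8570 (H = √(16389 - 7819) = √8570 ≈ 92.574)
H + (-23609/13876 + G(150/(-128))/8442) = √8570 + (-23609/13876 + (150/(-128))/8442) = √8570 + (-23609*1/13876 + (150*(-1/128))*(1/8442)) = √8570 + (-23609/13876 - 75/64*1/8442) = √8570 + (-23609/13876 - 25/180096) = √8570 - 1063058341/624753024 = -1063058341/624753024 + √8570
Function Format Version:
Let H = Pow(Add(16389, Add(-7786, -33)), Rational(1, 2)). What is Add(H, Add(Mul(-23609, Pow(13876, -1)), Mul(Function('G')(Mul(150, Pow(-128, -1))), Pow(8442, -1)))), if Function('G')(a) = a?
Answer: Add(Rational(-1063058341, 624753024), Pow(8570, Rational(1, 2))) ≈ 90.873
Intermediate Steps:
H = Pow(8570, Rational(1, 2)) (H = Pow(Add(16389, -7819), Rational(1, 2)) = Pow(8570, Rational(1, 2)) ≈ 92.574)
Add(H, Add(Mul(-23609, Pow(13876, -1)), Mul(Function('G')(Mul(150, Pow(-128, -1))), Pow(8442, -1)))) = Add(Pow(8570, Rational(1, 2)), Add(Mul(-23609, Pow(13876, -1)), Mul(Mul(150, Pow(-128, -1)), Pow(8442, -1)))) = Add(Pow(8570, Rational(1, 2)), Add(Mul(-23609, Rational(1, 13876)), Mul(Mul(150, Rational(-1, 128)), Rational(1, 8442)))) = Add(Pow(8570, Rational(1, 2)), Add(Rational(-23609, 13876), Mul(Rational(-75, 64), Rational(1, 8442)))) = Add(Pow(8570, Rational(1, 2)), Add(Rational(-23609, 13876), Rational(-25, 180096))) = Add(Pow(8570, Rational(1, 2)), Rational(-1063058341, 624753024)) = Add(Rational(-1063058341, 624753024), Pow(8570, Rational(1, 2)))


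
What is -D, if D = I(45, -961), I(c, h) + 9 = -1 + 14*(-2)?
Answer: 38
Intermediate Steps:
I(c, h) = -38 (I(c, h) = -9 + (-1 + 14*(-2)) = -9 + (-1 - 28) = -9 - 29 = -38)
D = -38
-D = -1*(-38) = 38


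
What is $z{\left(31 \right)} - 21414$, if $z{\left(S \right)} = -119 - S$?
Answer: $-21564$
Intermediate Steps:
$z{\left(31 \right)} - 21414 = \left(-119 - 31\right) - 21414 = -150 - 21414 = -21564$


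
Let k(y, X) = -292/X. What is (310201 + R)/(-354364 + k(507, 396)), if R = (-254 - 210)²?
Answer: -52024203/35082109 ≈ -1.4829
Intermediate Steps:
R = 215296 (R = (-464)² = 215296)
(310201 + R)/(-354364 + k(507, 396)) = (310201 + 215296)/(-354364 - 292/396) = 525497/(-354364 - 292*1/396) = 525497/(-354364 - 73/99) = 525497/(-35082109/99) = 525497*(-99/35082109) = -52024203/35082109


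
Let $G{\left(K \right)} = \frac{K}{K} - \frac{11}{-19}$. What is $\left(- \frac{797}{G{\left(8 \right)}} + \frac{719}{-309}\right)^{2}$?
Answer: $\frac{2455235152561}{9548100} \approx 2.5714 \cdot 10^{5}$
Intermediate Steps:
$G{\left(K \right)} = \frac{30}{19}$ ($G{\left(K \right)} = 1 - - \frac{11}{19} = 1 + \frac{11}{19} = \frac{30}{19}$)
$\left(- \frac{797}{G{\left(8 \right)}} + \frac{719}{-309}\right)^{2} = \left(- \frac{797}{\frac{30}{19}} + \frac{719}{-309}\right)^{2} = \left(\left(-797\right) \frac{19}{30} + 719 \left(- \frac{1}{309}\right)\right)^{2} = \left(- \frac{15143}{30} - \frac{719}{309}\right)^{2} = \left(- \frac{1566919}{3090}\right)^{2} = \frac{2455235152561}{9548100}$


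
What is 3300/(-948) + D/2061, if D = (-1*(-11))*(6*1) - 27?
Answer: -187898/54273 ≈ -3.4621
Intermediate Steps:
D = 39 (D = 11*6 - 27 = 66 - 27 = 39)
3300/(-948) + D/2061 = 3300/(-948) + 39/2061 = 3300*(-1/948) + 39*(1/2061) = -275/79 + 13/687 = -187898/54273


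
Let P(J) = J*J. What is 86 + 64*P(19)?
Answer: 23190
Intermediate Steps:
P(J) = J²
86 + 64*P(19) = 86 + 64*19² = 86 + 64*361 = 86 + 23104 = 23190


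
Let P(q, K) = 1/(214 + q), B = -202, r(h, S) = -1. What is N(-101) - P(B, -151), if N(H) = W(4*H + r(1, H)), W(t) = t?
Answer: -4861/12 ≈ -405.08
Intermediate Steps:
N(H) = -1 + 4*H (N(H) = 4*H - 1 = -1 + 4*H)
N(-101) - P(B, -151) = (-1 + 4*(-101)) - 1/(214 - 202) = (-1 - 404) - 1/12 = -405 - 1*1/12 = -405 - 1/12 = -4861/12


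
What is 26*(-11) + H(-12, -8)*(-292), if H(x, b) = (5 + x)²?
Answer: -14594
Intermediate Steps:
26*(-11) + H(-12, -8)*(-292) = 26*(-11) + (5 - 12)²*(-292) = -286 + (-7)²*(-292) = -286 + 49*(-292) = -286 - 14308 = -14594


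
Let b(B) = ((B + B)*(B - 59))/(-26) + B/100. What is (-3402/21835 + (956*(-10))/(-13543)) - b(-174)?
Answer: 119975354745731/38442482650 ≈ 3120.9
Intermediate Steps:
b(B) = B/100 - B*(-59 + B)/13 (b(B) = ((2*B)*(-59 + B))*(-1/26) + B*(1/100) = (2*B*(-59 + B))*(-1/26) + B/100 = -B*(-59 + B)/13 + B/100 = B/100 - B*(-59 + B)/13)
(-3402/21835 + (956*(-10))/(-13543)) - b(-174) = (-3402/21835 + (956*(-10))/(-13543)) - (-174)*(5913 - 100*(-174))/1300 = (-3402*1/21835 - 9560*(-1/13543)) - (-174)*(5913 + 17400)/1300 = (-3402/21835 + 9560/13543) - (-174)*23313/1300 = 162669314/295711405 - 1*(-2028231/650) = 162669314/295711405 + 2028231/650 = 119975354745731/38442482650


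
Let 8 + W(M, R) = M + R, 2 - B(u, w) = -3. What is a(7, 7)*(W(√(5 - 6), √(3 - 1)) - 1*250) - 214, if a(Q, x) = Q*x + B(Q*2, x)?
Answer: -14146 + 54*I + 54*√2 ≈ -14070.0 + 54.0*I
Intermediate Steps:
B(u, w) = 5 (B(u, w) = 2 - 1*(-3) = 2 + 3 = 5)
a(Q, x) = 5 + Q*x (a(Q, x) = Q*x + 5 = 5 + Q*x)
W(M, R) = -8 + M + R (W(M, R) = -8 + (M + R) = -8 + M + R)
a(7, 7)*(W(√(5 - 6), √(3 - 1)) - 1*250) - 214 = (5 + 7*7)*((-8 + √(5 - 6) + √(3 - 1)) - 1*250) - 214 = (5 + 49)*((-8 + √(-1) + √2) - 250) - 214 = 54*((-8 + I + √2) - 250) - 214 = 54*(-258 + I + √2) - 214 = (-13932 + 54*I + 54*√2) - 214 = -14146 + 54*I + 54*√2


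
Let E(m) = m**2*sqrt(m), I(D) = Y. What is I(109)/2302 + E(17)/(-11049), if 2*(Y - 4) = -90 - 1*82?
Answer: -41/1151 - 289*sqrt(17)/11049 ≈ -0.14347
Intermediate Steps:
Y = -82 (Y = 4 + (-90 - 1*82)/2 = 4 + (-90 - 82)/2 = 4 + (1/2)*(-172) = 4 - 86 = -82)
I(D) = -82
E(m) = m**(5/2)
I(109)/2302 + E(17)/(-11049) = -82/2302 + 17**(5/2)/(-11049) = -82*1/2302 + (289*sqrt(17))*(-1/11049) = -41/1151 - 289*sqrt(17)/11049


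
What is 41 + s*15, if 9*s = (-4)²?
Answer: 203/3 ≈ 67.667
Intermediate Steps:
s = 16/9 (s = (⅑)*(-4)² = (⅑)*16 = 16/9 ≈ 1.7778)
41 + s*15 = 41 + (16/9)*15 = 41 + 80/3 = 203/3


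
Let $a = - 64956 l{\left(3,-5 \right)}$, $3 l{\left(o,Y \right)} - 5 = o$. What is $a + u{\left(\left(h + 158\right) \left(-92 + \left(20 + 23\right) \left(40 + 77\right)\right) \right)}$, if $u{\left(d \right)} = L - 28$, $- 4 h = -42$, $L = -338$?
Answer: $-173582$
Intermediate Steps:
$h = \frac{21}{2}$ ($h = \left(- \frac{1}{4}\right) \left(-42\right) = \frac{21}{2} \approx 10.5$)
$l{\left(o,Y \right)} = \frac{5}{3} + \frac{o}{3}$
$a = -173216$ ($a = - 64956 \left(\frac{5}{3} + \frac{1}{3} \cdot 3\right) = - 64956 \left(\frac{5}{3} + 1\right) = \left(-64956\right) \frac{8}{3} = -173216$)
$u{\left(d \right)} = -366$ ($u{\left(d \right)} = -338 - 28 = -366$)
$a + u{\left(\left(h + 158\right) \left(-92 + \left(20 + 23\right) \left(40 + 77\right)\right) \right)} = -173216 - 366 = -173582$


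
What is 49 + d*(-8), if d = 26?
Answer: -159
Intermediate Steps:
49 + d*(-8) = 49 + 26*(-8) = 49 - 208 = -159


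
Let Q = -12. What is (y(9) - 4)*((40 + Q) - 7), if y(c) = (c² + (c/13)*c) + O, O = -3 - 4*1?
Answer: 20811/13 ≈ 1600.8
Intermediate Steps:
O = -7 (O = -3 - 4 = -7)
y(c) = -7 + 14*c²/13 (y(c) = (c² + (c/13)*c) - 7 = (c² + c²/13) - 7 = 14*c²/13 - 7 = -7 + 14*c²/13)
(y(9) - 4)*((40 + Q) - 7) = ((-7 + (14/13)*9²) - 4)*((40 - 12) - 7) = ((-7 + (14/13)*81) - 4)*(28 - 7) = ((-7 + 1134/13) - 4)*21 = (1043/13 - 4)*21 = (991/13)*21 = 20811/13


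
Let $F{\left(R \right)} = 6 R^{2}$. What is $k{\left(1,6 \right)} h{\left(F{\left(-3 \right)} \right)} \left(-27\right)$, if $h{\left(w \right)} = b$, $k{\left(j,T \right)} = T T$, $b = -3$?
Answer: $2916$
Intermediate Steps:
$k{\left(j,T \right)} = T^{2}$
$h{\left(w \right)} = -3$
$k{\left(1,6 \right)} h{\left(F{\left(-3 \right)} \right)} \left(-27\right) = 6^{2} \left(-3\right) \left(-27\right) = 36 \left(-3\right) \left(-27\right) = \left(-108\right) \left(-27\right) = 2916$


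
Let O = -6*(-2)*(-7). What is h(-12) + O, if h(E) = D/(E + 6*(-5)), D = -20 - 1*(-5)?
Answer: -1171/14 ≈ -83.643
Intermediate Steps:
D = -15 (D = -20 + 5 = -15)
O = -84 (O = 12*(-7) = -84)
h(E) = -15/(-30 + E) (h(E) = -15/(E + 6*(-5)) = -15/(E - 30) = -15/(-30 + E))
h(-12) + O = -15/(-30 - 12) - 84 = -15/(-42) - 84 = -15*(-1/42) - 84 = 5/14 - 84 = -1171/14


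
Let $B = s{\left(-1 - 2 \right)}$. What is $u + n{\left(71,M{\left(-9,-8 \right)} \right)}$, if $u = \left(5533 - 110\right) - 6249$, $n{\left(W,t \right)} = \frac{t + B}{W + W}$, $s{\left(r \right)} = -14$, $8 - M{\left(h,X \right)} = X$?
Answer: $- \frac{58645}{71} \approx -825.99$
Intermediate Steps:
$M{\left(h,X \right)} = 8 - X$
$B = -14$
$n{\left(W,t \right)} = \frac{-14 + t}{2 W}$ ($n{\left(W,t \right)} = \frac{t - 14}{W + W} = \frac{-14 + t}{2 W}$)
$u = -826$ ($u = 5423 - 6249 = -826$)
$u + n{\left(71,M{\left(-9,-8 \right)} \right)} = -826 + \frac{-14 + \left(8 - -8\right)}{2 \cdot 71} = -826 + \frac{1}{2} \cdot \frac{1}{71} \left(-14 + \left(8 + 8\right)\right) = -826 + \frac{1}{2} \cdot \frac{1}{71} \left(-14 + 16\right) = -826 + \frac{1}{2} \cdot \frac{1}{71} \cdot 2 = -826 + \frac{1}{71} = - \frac{58645}{71}$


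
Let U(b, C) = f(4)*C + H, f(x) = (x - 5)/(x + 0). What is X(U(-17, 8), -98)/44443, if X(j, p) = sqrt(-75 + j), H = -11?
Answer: 2*I*sqrt(22)/44443 ≈ 0.00021108*I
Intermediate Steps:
f(x) = (-5 + x)/x
U(b, C) = -11 - C/4 (U(b, C) = ((-5 + 4)/4)*C - 11 = ((1/4)*(-1))*C - 11 = -C/4 - 11 = -11 - C/4)
X(U(-17, 8), -98)/44443 = sqrt(-75 + (-11 - 1/4*8))/44443 = sqrt(-75 + (-11 - 2))*(1/44443) = sqrt(-75 - 13)*(1/44443) = sqrt(-88)*(1/44443) = (2*I*sqrt(22))*(1/44443) = 2*I*sqrt(22)/44443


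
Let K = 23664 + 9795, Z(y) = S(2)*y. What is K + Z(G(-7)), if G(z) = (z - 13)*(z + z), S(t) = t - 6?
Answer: 32339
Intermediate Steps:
S(t) = -6 + t
G(z) = 2*z*(-13 + z) (G(z) = (-13 + z)*(2*z) = 2*z*(-13 + z))
Z(y) = -4*y (Z(y) = (-6 + 2)*y = -4*y)
K = 33459
K + Z(G(-7)) = 33459 - 8*(-7)*(-13 - 7) = 33459 - 8*(-7)*(-20) = 33459 - 4*280 = 33459 - 1120 = 32339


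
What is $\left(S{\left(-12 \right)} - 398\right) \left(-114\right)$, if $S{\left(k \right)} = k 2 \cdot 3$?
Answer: $53580$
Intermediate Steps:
$S{\left(k \right)} = 6 k$ ($S{\left(k \right)} = 2 k 3 = 6 k$)
$\left(S{\left(-12 \right)} - 398\right) \left(-114\right) = \left(6 \left(-12\right) - 398\right) \left(-114\right) = \left(-72 - 398\right) \left(-114\right) = \left(-470\right) \left(-114\right) = 53580$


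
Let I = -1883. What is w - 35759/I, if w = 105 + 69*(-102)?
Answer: -13019080/1883 ≈ -6914.0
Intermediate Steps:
w = -6933 (w = 105 - 7038 = -6933)
w - 35759/I = -6933 - 35759/(-1883) = -6933 - 35759*(-1/1883) = -6933 + 35759/1883 = -13019080/1883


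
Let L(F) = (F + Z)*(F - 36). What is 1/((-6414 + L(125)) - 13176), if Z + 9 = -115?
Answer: -1/19501 ≈ -5.1279e-5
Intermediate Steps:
Z = -124 (Z = -9 - 115 = -124)
L(F) = (-124 + F)*(-36 + F) (L(F) = (F - 124)*(F - 36) = (-124 + F)*(-36 + F))
1/((-6414 + L(125)) - 13176) = 1/((-6414 + (4464 + 125**2 - 160*125)) - 13176) = 1/((-6414 + (4464 + 15625 - 20000)) - 13176) = 1/((-6414 + 89) - 13176) = 1/(-6325 - 13176) = 1/(-19501) = -1/19501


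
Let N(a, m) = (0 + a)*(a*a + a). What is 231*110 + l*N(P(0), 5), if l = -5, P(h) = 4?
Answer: 25010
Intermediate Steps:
N(a, m) = a*(a + a²) (N(a, m) = a*(a² + a) = a*(a + a²))
231*110 + l*N(P(0), 5) = 231*110 - 5*4²*(1 + 4) = 25410 - 80*5 = 25410 - 5*80 = 25410 - 400 = 25010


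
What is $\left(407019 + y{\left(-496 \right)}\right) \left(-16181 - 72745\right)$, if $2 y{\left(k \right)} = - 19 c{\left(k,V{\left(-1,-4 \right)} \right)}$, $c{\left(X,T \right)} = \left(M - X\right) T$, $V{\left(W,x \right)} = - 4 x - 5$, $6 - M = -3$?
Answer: $-31501724259$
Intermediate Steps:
$M = 9$ ($M = 6 - -3 = 6 + 3 = 9$)
$V{\left(W,x \right)} = -5 - 4 x$
$c{\left(X,T \right)} = T \left(9 - X\right)$ ($c{\left(X,T \right)} = \left(9 - X\right) T = T \left(9 - X\right)$)
$y{\left(k \right)} = - \frac{1881}{2} + \frac{209 k}{2}$ ($y{\left(k \right)} = \frac{\left(-19\right) \left(-5 - -16\right) \left(9 - k\right)}{2} = \frac{\left(-19\right) \left(-5 + 16\right) \left(9 - k\right)}{2} = \frac{\left(-19\right) 11 \left(9 - k\right)}{2} = \frac{\left(-19\right) \left(99 - 11 k\right)}{2} = \frac{-1881 + 209 k}{2} = - \frac{1881}{2} + \frac{209 k}{2}$)
$\left(407019 + y{\left(-496 \right)}\right) \left(-16181 - 72745\right) = \left(407019 + \left(- \frac{1881}{2} + \frac{209}{2} \left(-496\right)\right)\right) \left(-16181 - 72745\right) = \left(407019 - \frac{105545}{2}\right) \left(-88926\right) = \frac{708493}{2} \left(-88926\right) = -31501724259$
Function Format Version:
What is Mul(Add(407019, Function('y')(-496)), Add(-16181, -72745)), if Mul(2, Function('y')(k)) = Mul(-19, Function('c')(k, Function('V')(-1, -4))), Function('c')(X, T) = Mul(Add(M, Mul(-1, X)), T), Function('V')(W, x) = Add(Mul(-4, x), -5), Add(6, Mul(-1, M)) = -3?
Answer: -31501724259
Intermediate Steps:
M = 9 (M = Add(6, Mul(-1, -3)) = Add(6, 3) = 9)
Function('V')(W, x) = Add(-5, Mul(-4, x))
Function('c')(X, T) = Mul(T, Add(9, Mul(-1, X))) (Function('c')(X, T) = Mul(Add(9, Mul(-1, X)), T) = Mul(T, Add(9, Mul(-1, X))))
Function('y')(k) = Add(Rational(-1881, 2), Mul(Rational(209, 2), k)) (Function('y')(k) = Mul(Rational(1, 2), Mul(-19, Mul(Add(-5, Mul(-4, -4)), Add(9, Mul(-1, k))))) = Mul(Rational(1, 2), Mul(-19, Mul(Add(-5, 16), Add(9, Mul(-1, k))))) = Mul(Rational(1, 2), Mul(-19, Mul(11, Add(9, Mul(-1, k))))) = Mul(Rational(1, 2), Mul(-19, Add(99, Mul(-11, k)))) = Mul(Rational(1, 2), Add(-1881, Mul(209, k))) = Add(Rational(-1881, 2), Mul(Rational(209, 2), k)))
Mul(Add(407019, Function('y')(-496)), Add(-16181, -72745)) = Mul(Add(407019, Add(Rational(-1881, 2), Mul(Rational(209, 2), -496))), Add(-16181, -72745)) = Mul(Add(407019, Add(Rational(-1881, 2), -51832)), -88926) = Mul(Add(407019, Rational(-105545, 2)), -88926) = Mul(Rational(708493, 2), -88926) = -31501724259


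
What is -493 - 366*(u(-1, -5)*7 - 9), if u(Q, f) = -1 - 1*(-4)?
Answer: -4885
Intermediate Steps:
u(Q, f) = 3 (u(Q, f) = -1 + 4 = 3)
-493 - 366*(u(-1, -5)*7 - 9) = -493 - 366*(3*7 - 9) = -493 - 366*(21 - 9) = -493 - 366*12 = -493 - 4392 = -4885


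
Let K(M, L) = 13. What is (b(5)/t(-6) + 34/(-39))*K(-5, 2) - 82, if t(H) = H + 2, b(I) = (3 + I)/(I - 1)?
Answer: -599/6 ≈ -99.833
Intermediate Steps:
b(I) = (3 + I)/(-1 + I)
t(H) = 2 + H
(b(5)/t(-6) + 34/(-39))*K(-5, 2) - 82 = (((3 + 5)/(-1 + 5))/(2 - 6) + 34/(-39))*13 - 82 = ((8/4)/(-4) + 34*(-1/39))*13 - 82 = (((1/4)*8)*(-1/4) - 34/39)*13 - 82 = (2*(-1/4) - 34/39)*13 - 82 = (-1/2 - 34/39)*13 - 82 = -107/78*13 - 82 = -107/6 - 82 = -599/6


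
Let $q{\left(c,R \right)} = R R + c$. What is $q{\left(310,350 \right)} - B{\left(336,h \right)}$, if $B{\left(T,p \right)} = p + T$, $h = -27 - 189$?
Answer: $122690$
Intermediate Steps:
$h = -216$
$q{\left(c,R \right)} = c + R^{2}$ ($q{\left(c,R \right)} = R^{2} + c = c + R^{2}$)
$B{\left(T,p \right)} = T + p$
$q{\left(310,350 \right)} - B{\left(336,h \right)} = \left(310 + 350^{2}\right) - \left(336 - 216\right) = \left(310 + 122500\right) - 120 = 122810 - 120 = 122690$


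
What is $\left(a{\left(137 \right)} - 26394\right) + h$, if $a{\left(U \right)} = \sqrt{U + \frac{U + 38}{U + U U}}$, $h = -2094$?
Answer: $-28488 + \frac{\sqrt{48972155082}}{18906} \approx -28476.0$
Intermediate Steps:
$a{\left(U \right)} = \sqrt{U + \frac{38 + U}{U + U^{2}}}$
$\left(a{\left(137 \right)} - 26394\right) + h = \left(\sqrt{\frac{38 + 137 + 137^{2} \left(1 + 137\right)}{137 \left(1 + 137\right)}} - 26394\right) - 2094 = \left(\sqrt{\frac{38 + 137 + 18769 \cdot 138}{137 \cdot 138}} - 26394\right) - 2094 = \left(\sqrt{\frac{1}{137} \cdot \frac{1}{138} \left(38 + 137 + 2590122\right)} - 26394\right) - 2094 = \left(\sqrt{\frac{1}{137} \cdot \frac{1}{138} \cdot 2590297} - 26394\right) - 2094 = \left(\sqrt{\frac{2590297}{18906}} - 26394\right) - 2094 = \left(\frac{\sqrt{48972155082}}{18906} - 26394\right) - 2094 = \left(-26394 + \frac{\sqrt{48972155082}}{18906}\right) - 2094 = -28488 + \frac{\sqrt{48972155082}}{18906}$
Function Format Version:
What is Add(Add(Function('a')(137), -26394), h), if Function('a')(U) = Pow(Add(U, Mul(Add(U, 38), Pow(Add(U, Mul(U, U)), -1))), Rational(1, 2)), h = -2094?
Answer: Add(-28488, Mul(Rational(1, 18906), Pow(48972155082, Rational(1, 2)))) ≈ -28476.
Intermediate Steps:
Function('a')(U) = Pow(Add(U, Mul(Pow(Add(U, Pow(U, 2)), -1), Add(38, U))), Rational(1, 2)) (Function('a')(U) = Pow(Add(U, Mul(Add(38, U), Pow(Add(U, Pow(U, 2)), -1))), Rational(1, 2)) = Pow(Add(U, Mul(Pow(Add(U, Pow(U, 2)), -1), Add(38, U))), Rational(1, 2)))
Add(Add(Function('a')(137), -26394), h) = Add(Add(Pow(Mul(Pow(137, -1), Pow(Add(1, 137), -1), Add(38, 137, Mul(Pow(137, 2), Add(1, 137)))), Rational(1, 2)), -26394), -2094) = Add(Add(Pow(Mul(Rational(1, 137), Pow(138, -1), Add(38, 137, Mul(18769, 138))), Rational(1, 2)), -26394), -2094) = Add(Add(Pow(Mul(Rational(1, 137), Rational(1, 138), Add(38, 137, 2590122)), Rational(1, 2)), -26394), -2094) = Add(Add(Pow(Mul(Rational(1, 137), Rational(1, 138), 2590297), Rational(1, 2)), -26394), -2094) = Add(Add(Pow(Rational(2590297, 18906), Rational(1, 2)), -26394), -2094) = Add(Add(Mul(Rational(1, 18906), Pow(48972155082, Rational(1, 2))), -26394), -2094) = Add(Add(-26394, Mul(Rational(1, 18906), Pow(48972155082, Rational(1, 2)))), -2094) = Add(-28488, Mul(Rational(1, 18906), Pow(48972155082, Rational(1, 2))))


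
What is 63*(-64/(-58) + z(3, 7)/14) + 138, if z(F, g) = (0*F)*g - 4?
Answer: 5496/29 ≈ 189.52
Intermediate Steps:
z(F, g) = -4 (z(F, g) = 0*g - 4 = 0 - 4 = -4)
63*(-64/(-58) + z(3, 7)/14) + 138 = 63*(-64/(-58) - 4/14) + 138 = 63*(-64*(-1/58) - 4*1/14) + 138 = 63*(32/29 - 2/7) + 138 = 63*(166/203) + 138 = 1494/29 + 138 = 5496/29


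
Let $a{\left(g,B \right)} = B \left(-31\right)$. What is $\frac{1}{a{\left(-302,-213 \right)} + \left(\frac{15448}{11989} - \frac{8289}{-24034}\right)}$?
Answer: $\frac{288143626}{1903083016531} \approx 0.00015141$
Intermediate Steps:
$a{\left(g,B \right)} = - 31 B$
$\frac{1}{a{\left(-302,-213 \right)} + \left(\frac{15448}{11989} - \frac{8289}{-24034}\right)} = \frac{1}{\left(-31\right) \left(-213\right) + \left(\frac{15448}{11989} - \frac{8289}{-24034}\right)} = \frac{1}{6603 + \left(15448 \cdot \frac{1}{11989} - - \frac{8289}{24034}\right)} = \frac{1}{6603 + \left(\frac{15448}{11989} + \frac{8289}{24034}\right)} = \frac{1}{6603 + \frac{470654053}{288143626}} = \frac{1}{\frac{1903083016531}{288143626}} = \frac{288143626}{1903083016531}$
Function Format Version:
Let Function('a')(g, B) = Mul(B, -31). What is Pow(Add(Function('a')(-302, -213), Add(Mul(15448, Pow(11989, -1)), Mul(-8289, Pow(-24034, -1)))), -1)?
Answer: Rational(288143626, 1903083016531) ≈ 0.00015141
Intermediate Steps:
Function('a')(g, B) = Mul(-31, B)
Pow(Add(Function('a')(-302, -213), Add(Mul(15448, Pow(11989, -1)), Mul(-8289, Pow(-24034, -1)))), -1) = Pow(Add(Mul(-31, -213), Add(Mul(15448, Pow(11989, -1)), Mul(-8289, Pow(-24034, -1)))), -1) = Pow(Add(6603, Add(Mul(15448, Rational(1, 11989)), Mul(-8289, Rational(-1, 24034)))), -1) = Pow(Add(6603, Add(Rational(15448, 11989), Rational(8289, 24034))), -1) = Pow(Add(6603, Rational(470654053, 288143626)), -1) = Pow(Rational(1903083016531, 288143626), -1) = Rational(288143626, 1903083016531)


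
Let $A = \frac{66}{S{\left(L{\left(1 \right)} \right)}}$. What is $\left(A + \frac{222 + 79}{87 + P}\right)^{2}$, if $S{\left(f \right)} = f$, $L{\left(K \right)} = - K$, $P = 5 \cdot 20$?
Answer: $\frac{144985681}{34969} \approx 4146.1$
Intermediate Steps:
$P = 100$
$A = -66$ ($A = \frac{66}{\left(-1\right) 1} = \frac{66}{-1} = 66 \left(-1\right) = -66$)
$\left(A + \frac{222 + 79}{87 + P}\right)^{2} = \left(-66 + \frac{222 + 79}{87 + 100}\right)^{2} = \left(-66 + \frac{301}{187}\right)^{2} = \left(- \frac{12041}{187}\right)^{2} = \frac{144985681}{34969}$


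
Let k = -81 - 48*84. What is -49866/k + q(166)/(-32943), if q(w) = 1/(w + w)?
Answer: 20199563989/1666081244 ≈ 12.124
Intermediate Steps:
k = -4113 (k = -81 - 4032 = -4113)
q(w) = 1/(2*w)
-49866/k + q(166)/(-32943) = -49866/(-4113) + ((1/2)/166)/(-32943) = -49866*(-1/4113) + ((1/2)*(1/166))*(-1/32943) = 16622/1371 + (1/332)*(-1/32943) = 16622/1371 - 1/10937076 = 20199563989/1666081244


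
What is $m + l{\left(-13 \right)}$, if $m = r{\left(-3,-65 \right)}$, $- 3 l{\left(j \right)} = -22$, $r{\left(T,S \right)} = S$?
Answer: $- \frac{173}{3} \approx -57.667$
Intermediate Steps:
$l{\left(j \right)} = \frac{22}{3}$ ($l{\left(j \right)} = \left(- \frac{1}{3}\right) \left(-22\right) = \frac{22}{3}$)
$m = -65$
$m + l{\left(-13 \right)} = -65 + \frac{22}{3} = - \frac{173}{3}$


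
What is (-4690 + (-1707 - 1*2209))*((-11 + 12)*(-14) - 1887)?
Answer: 16360006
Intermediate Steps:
(-4690 + (-1707 - 1*2209))*((-11 + 12)*(-14) - 1887) = (-4690 + (-1707 - 2209))*(1*(-14) - 1887) = (-4690 - 3916)*(-14 - 1887) = -8606*(-1901) = 16360006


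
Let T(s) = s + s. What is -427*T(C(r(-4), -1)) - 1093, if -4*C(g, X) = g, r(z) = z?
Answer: -1947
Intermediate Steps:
C(g, X) = -g/4
T(s) = 2*s
-427*T(C(r(-4), -1)) - 1093 = -854*(-¼*(-4)) - 1093 = -854 - 1093 = -1947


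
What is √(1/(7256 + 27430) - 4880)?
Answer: I*√652357634866/11562 ≈ 69.857*I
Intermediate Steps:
√(1/(7256 + 27430) - 4880) = √(1/34686 - 4880) = √(-169267679/34686) = I*√652357634866/11562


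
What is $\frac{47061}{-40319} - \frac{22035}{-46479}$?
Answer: $- \frac{432973018}{624662267} \approx -0.69313$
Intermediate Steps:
$\frac{47061}{-40319} - \frac{22035}{-46479} = 47061 \left(- \frac{1}{40319}\right) - - \frac{7345}{15493} = - \frac{47061}{40319} + \frac{7345}{15493} = - \frac{432973018}{624662267}$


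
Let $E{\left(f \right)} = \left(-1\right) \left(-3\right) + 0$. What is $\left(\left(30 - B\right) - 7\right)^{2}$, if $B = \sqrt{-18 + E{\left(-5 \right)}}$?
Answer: $\left(23 - i \sqrt{15}\right)^{2} \approx 514.0 - 178.16 i$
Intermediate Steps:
$E{\left(f \right)} = 3$ ($E{\left(f \right)} = 3 + 0 = 3$)
$B = i \sqrt{15}$ ($B = \sqrt{-18 + 3} = \sqrt{-15} = i \sqrt{15} \approx 3.873 i$)
$\left(\left(30 - B\right) - 7\right)^{2} = \left(\left(30 - i \sqrt{15}\right) - 7\right)^{2} = \left(23 - i \sqrt{15}\right)^{2}$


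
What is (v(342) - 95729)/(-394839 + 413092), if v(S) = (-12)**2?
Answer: -95585/18253 ≈ -5.2367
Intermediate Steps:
v(S) = 144
(v(342) - 95729)/(-394839 + 413092) = (144 - 95729)/(-394839 + 413092) = -95585/18253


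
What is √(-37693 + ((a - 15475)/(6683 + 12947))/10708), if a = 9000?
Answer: I*√16653979627969217378/21019804 ≈ 194.15*I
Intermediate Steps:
√(-37693 + ((a - 15475)/(6683 + 12947))/10708) = √(-37693 + ((9000 - 15475)/(6683 + 12947))/10708) = √(-37693 - 6475/19630*(1/10708)) = √(-37693 - 6475*1/19630*(1/10708)) = √(-37693 - 1295/3926*1/10708) = √(-37693 - 1295/42039608) = √(-1584598945639/42039608) = I*√16653979627969217378/21019804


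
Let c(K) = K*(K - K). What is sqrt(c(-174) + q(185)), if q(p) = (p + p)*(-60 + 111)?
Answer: sqrt(18870) ≈ 137.37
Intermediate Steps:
q(p) = 102*p (q(p) = (2*p)*51 = 102*p)
c(K) = 0 (c(K) = K*0 = 0)
sqrt(c(-174) + q(185)) = sqrt(0 + 102*185) = sqrt(0 + 18870) = sqrt(18870)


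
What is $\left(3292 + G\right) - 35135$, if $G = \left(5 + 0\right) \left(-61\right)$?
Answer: $-32148$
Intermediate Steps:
$G = -305$ ($G = 5 \left(-61\right) = -305$)
$\left(3292 + G\right) - 35135 = \left(3292 - 305\right) - 35135 = 2987 - 35135 = -32148$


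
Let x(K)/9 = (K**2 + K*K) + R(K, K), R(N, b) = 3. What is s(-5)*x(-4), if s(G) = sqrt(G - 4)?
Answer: 945*I ≈ 945.0*I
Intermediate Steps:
s(G) = sqrt(-4 + G)
x(K) = 27 + 18*K**2 (x(K) = 9*((K**2 + K*K) + 3) = 9*((K**2 + K**2) + 3) = 9*(2*K**2 + 3) = 9*(3 + 2*K**2) = 27 + 18*K**2)
s(-5)*x(-4) = sqrt(-4 - 5)*(27 + 18*(-4)**2) = sqrt(-9)*(27 + 18*16) = (3*I)*(27 + 288) = (3*I)*315 = 945*I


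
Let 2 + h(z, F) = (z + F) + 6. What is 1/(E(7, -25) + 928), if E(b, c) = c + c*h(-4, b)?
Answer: 1/728 ≈ 0.0013736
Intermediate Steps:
h(z, F) = 4 + F + z (h(z, F) = -2 + ((z + F) + 6) = -2 + ((F + z) + 6) = -2 + (6 + F + z) = 4 + F + z)
E(b, c) = c + b*c (E(b, c) = c + c*(4 + b - 4) = c + c*b = c + b*c)
1/(E(7, -25) + 928) = 1/(-25*(1 + 7) + 928) = 1/(-25*8 + 928) = 1/(-200 + 928) = 1/728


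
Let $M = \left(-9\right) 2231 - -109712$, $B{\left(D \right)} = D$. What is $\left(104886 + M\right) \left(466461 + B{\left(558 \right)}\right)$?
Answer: $90844068861$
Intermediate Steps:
$M = 89633$ ($M = -20079 + 109712 = 89633$)
$\left(104886 + M\right) \left(466461 + B{\left(558 \right)}\right) = \left(104886 + 89633\right) \left(466461 + 558\right) = 194519 \cdot 467019 = 90844068861$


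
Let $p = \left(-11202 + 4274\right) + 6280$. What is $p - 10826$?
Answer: $-11474$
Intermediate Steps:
$p = -648$ ($p = -6928 + 6280 = -648$)
$p - 10826 = -648 - 10826 = -11474$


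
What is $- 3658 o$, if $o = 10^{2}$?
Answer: $-365800$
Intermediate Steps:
$o = 100$
$- 3658 o = \left(-3658\right) 100 = -365800$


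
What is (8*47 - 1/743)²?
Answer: 78045920689/552049 ≈ 1.4138e+5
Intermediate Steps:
(8*47 - 1/743)² = (376 - 1*1/743)² = (376 - 1/743)² = (279367/743)² = 78045920689/552049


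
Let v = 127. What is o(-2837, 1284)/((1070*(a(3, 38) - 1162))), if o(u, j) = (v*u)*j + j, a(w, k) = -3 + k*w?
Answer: 2161788/5255 ≈ 411.38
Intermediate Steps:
o(u, j) = j + 127*j*u (o(u, j) = (127*u)*j + j = 127*j*u + j = j + 127*j*u)
o(-2837, 1284)/((1070*(a(3, 38) - 1162))) = (1284*(1 + 127*(-2837)))/((1070*((-3 + 38*3) - 1162))) = (1284*(1 - 360299))/((1070*((-3 + 114) - 1162))) = (1284*(-360298))/((1070*(111 - 1162))) = -462622632/(1070*(-1051)) = -462622632/(-1124570) = -462622632*(-1/1124570) = 2161788/5255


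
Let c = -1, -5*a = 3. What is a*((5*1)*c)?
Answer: 3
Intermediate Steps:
a = -3/5 (a = -1/5*3 = -3/5 ≈ -0.60000)
a*((5*1)*c) = -3*5*1*(-1)/5 = -3*(-1) = -3/5*(-5) = 3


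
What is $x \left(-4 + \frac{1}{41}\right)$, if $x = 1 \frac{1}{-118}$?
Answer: $\frac{163}{4838} \approx 0.033692$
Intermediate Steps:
$x = - \frac{1}{118}$ ($x = 1 \left(- \frac{1}{118}\right) = - \frac{1}{118} \approx -0.0084746$)
$x \left(-4 + \frac{1}{41}\right) = - \frac{-4 + \frac{1}{41}}{118} = \left(- \frac{1}{118}\right) \left(- \frac{163}{41}\right) = \frac{163}{4838}$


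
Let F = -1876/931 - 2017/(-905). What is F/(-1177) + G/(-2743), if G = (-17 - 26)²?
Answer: -262017652348/388599726515 ≈ -0.67426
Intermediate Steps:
G = 1849 (G = (-43)² = 1849)
F = 25721/120365 (F = -1876*1/931 - 2017*(-1/905) = -268/133 + 2017/905 = 25721/120365 ≈ 0.21369)
F/(-1177) + G/(-2743) = (25721/120365)/(-1177) + 1849/(-2743) = (25721/120365)*(-1/1177) + 1849*(-1/2743) = -25721/141669605 - 1849/2743 = -262017652348/388599726515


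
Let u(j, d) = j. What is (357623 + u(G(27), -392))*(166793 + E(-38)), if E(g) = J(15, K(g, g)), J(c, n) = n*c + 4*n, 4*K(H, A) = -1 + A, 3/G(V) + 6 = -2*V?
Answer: 4766620403829/80 ≈ 5.9583e+10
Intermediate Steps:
G(V) = 3/(-6 - 2*V)
K(H, A) = -¼ + A/4 (K(H, A) = (-1 + A)/4 = -¼ + A/4)
J(c, n) = 4*n + c*n (J(c, n) = c*n + 4*n = 4*n + c*n)
E(g) = -19/4 + 19*g/4 (E(g) = (-¼ + g/4)*(4 + 15) = (-¼ + g/4)*19 = -19/4 + 19*g/4)
(357623 + u(G(27), -392))*(166793 + E(-38)) = (357623 - 3/(6 + 2*27))*(166793 + (-19/4 + (19/4)*(-38))) = (357623 - 3/(6 + 54))*(166793 + (-19/4 - 361/2)) = (357623 - 3/60)*(166793 - 741/4) = (357623 - 3*1/60)*(666431/4) = (357623 - 1/20)*(666431/4) = (7152459/20)*(666431/4) = 4766620403829/80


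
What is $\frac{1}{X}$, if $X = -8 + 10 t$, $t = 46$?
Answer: $\frac{1}{452} \approx 0.0022124$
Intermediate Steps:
$X = 452$ ($X = -8 + 10 \cdot 46 = -8 + 460 = 452$)
$\frac{1}{X} = \frac{1}{452}$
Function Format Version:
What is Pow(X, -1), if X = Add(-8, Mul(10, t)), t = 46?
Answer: Rational(1, 452) ≈ 0.0022124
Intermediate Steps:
X = 452 (X = Add(-8, Mul(10, 46)) = Add(-8, 460) = 452)
Pow(X, -1) = Pow(452, -1) = Rational(1, 452)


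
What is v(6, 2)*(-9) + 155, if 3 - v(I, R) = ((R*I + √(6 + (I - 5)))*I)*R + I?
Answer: 1478 + 108*√7 ≈ 1763.7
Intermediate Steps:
v(I, R) = 3 - I - I*R*(√(1 + I) + I*R) (v(I, R) = 3 - (((R*I + √(6 + (I - 5)))*I)*R + I) = 3 - (((I*R + √(6 + (-5 + I)))*I)*R + I) = 3 - (((I*R + √(1 + I))*I)*R + I) = 3 - (((√(1 + I) + I*R)*I)*R + I) = 3 - ((I*(√(1 + I) + I*R))*R + I) = 3 - (I*R*(√(1 + I) + I*R) + I) = 3 - (I + I*R*(√(1 + I) + I*R)) = 3 + (-I - I*R*(√(1 + I) + I*R)) = 3 - I - I*R*(√(1 + I) + I*R))
v(6, 2)*(-9) + 155 = (3 - 1*6 - 1*6²*2² - 1*6*2*√(1 + 6))*(-9) + 155 = (3 - 6 - 1*36*4 - 1*6*2*√7)*(-9) + 155 = (3 - 6 - 144 - 12*√7)*(-9) + 155 = (-147 - 12*√7)*(-9) + 155 = (1323 + 108*√7) + 155 = 1478 + 108*√7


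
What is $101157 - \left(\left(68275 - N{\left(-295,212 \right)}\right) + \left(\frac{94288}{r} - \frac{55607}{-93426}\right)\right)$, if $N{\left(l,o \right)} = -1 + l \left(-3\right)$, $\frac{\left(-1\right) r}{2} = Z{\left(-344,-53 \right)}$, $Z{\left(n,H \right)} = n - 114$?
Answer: $\frac{720193538689}{21394554} \approx 33663.0$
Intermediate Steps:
$Z{\left(n,H \right)} = -114 + n$
$r = 916$ ($r = - 2 \left(-114 - 344\right) = \left(-2\right) \left(-458\right) = 916$)
$N{\left(l,o \right)} = -1 - 3 l$
$101157 - \left(\left(68275 - N{\left(-295,212 \right)}\right) + \left(\frac{94288}{r} - \frac{55607}{-93426}\right)\right) = 101157 - \left(\left(68275 - \left(-1 - -885\right)\right) + \left(\frac{94288}{916} - \frac{55607}{-93426}\right)\right) = 101157 - \left(\left(68275 - \left(-1 + 885\right)\right) + \left(94288 \cdot \frac{1}{916} - - \frac{55607}{93426}\right)\right) = 101157 - \left(\left(68275 - 884\right) + \left(\frac{23572}{229} + \frac{55607}{93426}\right)\right) = 101157 - \left(\left(68275 - 884\right) + \frac{2214971675}{21394554}\right) = 101157 - \left(67391 + \frac{2214971675}{21394554}\right) = 101157 - \frac{1444015360289}{21394554} = \frac{720193538689}{21394554}$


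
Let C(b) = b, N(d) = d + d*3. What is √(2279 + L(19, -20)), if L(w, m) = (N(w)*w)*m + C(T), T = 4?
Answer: I*√26597 ≈ 163.09*I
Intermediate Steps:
N(d) = 4*d (N(d) = d + 3*d = 4*d)
L(w, m) = 4 + 4*m*w² (L(w, m) = ((4*w)*w)*m + 4 = (4*w²)*m + 4 = 4*m*w² + 4 = 4 + 4*m*w²)
√(2279 + L(19, -20)) = √(2279 + (4 + 4*(-20)*19²)) = √(2279 + (4 + 4*(-20)*361)) = √(2279 + (4 - 28880)) = √(2279 - 28876) = √(-26597) = I*√26597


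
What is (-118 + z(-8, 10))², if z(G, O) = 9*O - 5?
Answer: 1089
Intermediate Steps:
z(G, O) = -5 + 9*O
(-118 + z(-8, 10))² = (-118 + (-5 + 9*10))² = (-118 + (-5 + 90))² = (-118 + 85)² = (-33)² = 1089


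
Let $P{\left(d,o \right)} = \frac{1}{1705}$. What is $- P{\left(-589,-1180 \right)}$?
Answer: $- \frac{1}{1705} \approx -0.00058651$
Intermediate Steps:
$P{\left(d,o \right)} = \frac{1}{1705}$
$- P{\left(-589,-1180 \right)} = \left(-1\right) \frac{1}{1705} = - \frac{1}{1705}$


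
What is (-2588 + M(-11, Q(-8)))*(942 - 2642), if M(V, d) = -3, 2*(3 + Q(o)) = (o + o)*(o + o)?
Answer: 4404700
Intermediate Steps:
Q(o) = -3 + 2*o**2 (Q(o) = -3 + ((o + o)*(o + o))/2 = -3 + ((2*o)*(2*o))/2 = -3 + (4*o**2)/2 = -3 + 2*o**2)
(-2588 + M(-11, Q(-8)))*(942 - 2642) = (-2588 - 3)*(942 - 2642) = -2591*(-1700) = 4404700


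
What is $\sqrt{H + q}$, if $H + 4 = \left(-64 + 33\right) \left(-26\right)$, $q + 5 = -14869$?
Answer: $2 i \sqrt{3518} \approx 118.63 i$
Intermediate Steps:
$q = -14874$ ($q = -5 - 14869 = -14874$)
$H = 802$ ($H = -4 + \left(-64 + 33\right) \left(-26\right) = -4 - -806 = -4 + 806 = 802$)
$\sqrt{H + q} = \sqrt{802 - 14874} = \sqrt{-14072} = 2 i \sqrt{3518}$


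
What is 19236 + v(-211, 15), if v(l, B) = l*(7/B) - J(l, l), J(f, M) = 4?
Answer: 287003/15 ≈ 19134.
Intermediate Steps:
v(l, B) = -4 + 7*l/B (v(l, B) = l*(7/B) - 1*4 = 7*l/B - 4 = -4 + 7*l/B)
19236 + v(-211, 15) = 19236 + (-4 + 7*(-211)/15) = 19236 + (-4 + 7*(-211)*(1/15)) = 19236 + (-4 - 1477/15) = 19236 - 1537/15 = 287003/15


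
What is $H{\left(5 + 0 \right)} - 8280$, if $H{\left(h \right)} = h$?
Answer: $-8275$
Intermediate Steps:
$H{\left(5 + 0 \right)} - 8280 = \left(5 + 0\right) - 8280 = 5 - 8280 = -8275$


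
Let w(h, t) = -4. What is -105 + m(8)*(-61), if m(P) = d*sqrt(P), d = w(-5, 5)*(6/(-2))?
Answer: -105 - 1464*sqrt(2) ≈ -2175.4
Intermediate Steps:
d = 12 (d = -24/(-2) = -24*(-1)/2 = -4*(-3) = 12)
m(P) = 12*sqrt(P)
-105 + m(8)*(-61) = -105 + (12*sqrt(8))*(-61) = -105 + (12*(2*sqrt(2)))*(-61) = -105 + (24*sqrt(2))*(-61) = -105 - 1464*sqrt(2)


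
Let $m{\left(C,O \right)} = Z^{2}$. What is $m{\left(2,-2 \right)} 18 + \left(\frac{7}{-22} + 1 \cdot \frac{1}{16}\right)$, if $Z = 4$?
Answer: $\frac{50643}{176} \approx 287.74$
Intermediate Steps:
$m{\left(C,O \right)} = 16$ ($m{\left(C,O \right)} = 4^{2} = 16$)
$m{\left(2,-2 \right)} 18 + \left(\frac{7}{-22} + 1 \cdot \frac{1}{16}\right) = 16 \cdot 18 + \left(\frac{7}{-22} + 1 \cdot \frac{1}{16}\right) = 288 + \left(7 \left(- \frac{1}{22}\right) + 1 \cdot \frac{1}{16}\right) = 288 + \left(- \frac{7}{22} + \frac{1}{16}\right) = 288 - \frac{45}{176} = \frac{50643}{176}$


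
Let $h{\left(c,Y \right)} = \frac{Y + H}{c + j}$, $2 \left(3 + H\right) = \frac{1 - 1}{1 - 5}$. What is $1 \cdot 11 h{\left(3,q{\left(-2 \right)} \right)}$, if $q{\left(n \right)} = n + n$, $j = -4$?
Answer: $77$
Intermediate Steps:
$H = -3$ ($H = -3 + \frac{\left(1 - 1\right) \frac{1}{1 - 5}}{2} = -3 + \frac{0 \frac{1}{-4}}{2} = -3 + \frac{0 \left(- \frac{1}{4}\right)}{2} = -3 + \frac{1}{2} \cdot 0 = -3 + 0 = -3$)
$q{\left(n \right)} = 2 n$
$h{\left(c,Y \right)} = \frac{-3 + Y}{-4 + c}$ ($h{\left(c,Y \right)} = \frac{Y - 3}{c - 4} = \frac{-3 + Y}{-4 + c}$)
$1 \cdot 11 h{\left(3,q{\left(-2 \right)} \right)} = 1 \cdot 11 \frac{-3 + 2 \left(-2\right)}{-4 + 3} = 11 \frac{-3 - 4}{-1} = 11 \left(\left(-1\right) \left(-7\right)\right) = 11 \cdot 7 = 77$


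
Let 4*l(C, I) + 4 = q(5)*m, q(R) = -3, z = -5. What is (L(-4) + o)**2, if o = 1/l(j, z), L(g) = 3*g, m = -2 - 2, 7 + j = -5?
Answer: 529/4 ≈ 132.25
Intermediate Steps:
j = -12 (j = -7 - 5 = -12)
m = -4
l(C, I) = 2 (l(C, I) = -1 + (-3*(-4))/4 = -1 + (1/4)*12 = -1 + 3 = 2)
o = 1/2 ≈ 0.50000
(L(-4) + o)**2 = (3*(-4) + 1/2)**2 = (-12 + 1/2)**2 = (-23/2)**2 = 529/4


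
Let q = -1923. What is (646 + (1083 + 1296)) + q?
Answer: 1102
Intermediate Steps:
(646 + (1083 + 1296)) + q = (646 + (1083 + 1296)) - 1923 = (646 + 2379) - 1923 = 3025 - 1923 = 1102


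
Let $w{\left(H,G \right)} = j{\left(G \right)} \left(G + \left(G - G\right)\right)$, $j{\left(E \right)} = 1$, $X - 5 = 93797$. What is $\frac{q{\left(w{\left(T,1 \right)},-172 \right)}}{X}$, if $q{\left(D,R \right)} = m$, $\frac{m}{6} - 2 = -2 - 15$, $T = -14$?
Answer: $- \frac{45}{46901} \approx -0.00095947$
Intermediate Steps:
$X = 93802$ ($X = 5 + 93797 = 93802$)
$w{\left(H,G \right)} = G$ ($w{\left(H,G \right)} = 1 \left(G + \left(G - G\right)\right) = 1 \left(G + 0\right) = 1 G = G$)
$m = -90$ ($m = 12 + 6 \left(-2 - 15\right) = 12 + 6 \left(-17\right) = 12 - 102 = -90$)
$q{\left(D,R \right)} = -90$
$\frac{q{\left(w{\left(T,1 \right)},-172 \right)}}{X} = - \frac{90}{93802} = \left(-90\right) \frac{1}{93802} = - \frac{45}{46901}$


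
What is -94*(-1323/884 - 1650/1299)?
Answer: 49775773/191386 ≈ 260.08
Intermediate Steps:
-94*(-1323/884 - 1650/1299) = -94*(-1323*1/884 - 1650*1/1299) = -94*(-1323/884 - 550/433) = -94*(-1059059/382772) = 49775773/191386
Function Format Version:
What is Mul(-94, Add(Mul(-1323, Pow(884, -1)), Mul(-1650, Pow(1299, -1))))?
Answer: Rational(49775773, 191386) ≈ 260.08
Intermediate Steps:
Mul(-94, Add(Mul(-1323, Pow(884, -1)), Mul(-1650, Pow(1299, -1)))) = Mul(-94, Add(Mul(-1323, Rational(1, 884)), Mul(-1650, Rational(1, 1299)))) = Mul(-94, Add(Rational(-1323, 884), Rational(-550, 433))) = Mul(-94, Rational(-1059059, 382772)) = Rational(49775773, 191386)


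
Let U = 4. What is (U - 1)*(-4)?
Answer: -12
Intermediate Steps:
(U - 1)*(-4) = (4 - 1)*(-4) = 3*(-4) = -12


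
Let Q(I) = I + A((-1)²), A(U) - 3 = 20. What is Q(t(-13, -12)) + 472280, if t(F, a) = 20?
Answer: 472323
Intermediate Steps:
A(U) = 23 (A(U) = 3 + 20 = 23)
Q(I) = 23 + I (Q(I) = I + 23 = 23 + I)
Q(t(-13, -12)) + 472280 = (23 + 20) + 472280 = 43 + 472280 = 472323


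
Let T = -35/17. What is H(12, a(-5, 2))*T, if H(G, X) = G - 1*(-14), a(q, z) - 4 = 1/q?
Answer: -910/17 ≈ -53.529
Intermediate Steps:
a(q, z) = 4 + 1/q
H(G, X) = 14 + G (H(G, X) = G + 14 = 14 + G)
T = -35/17 (T = -35*1/17 = -35/17 ≈ -2.0588)
H(12, a(-5, 2))*T = (14 + 12)*(-35/17) = 26*(-35/17) = -910/17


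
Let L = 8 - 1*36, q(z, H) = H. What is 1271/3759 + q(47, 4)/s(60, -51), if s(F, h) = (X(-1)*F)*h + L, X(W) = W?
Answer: 967177/2849322 ≈ 0.33944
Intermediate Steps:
L = -28 (L = 8 - 36 = -28)
s(F, h) = -28 - F*h (s(F, h) = (-F)*h - 28 = -F*h - 28 = -28 - F*h)
1271/3759 + q(47, 4)/s(60, -51) = 1271/3759 + 4/(-28 - 1*60*(-51)) = 1271*(1/3759) + 4/(-28 + 3060) = 1271/3759 + 4/3032 = 1271/3759 + 4*(1/3032) = 1271/3759 + 1/758 = 967177/2849322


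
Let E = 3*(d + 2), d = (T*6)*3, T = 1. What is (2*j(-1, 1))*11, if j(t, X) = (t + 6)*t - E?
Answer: -1430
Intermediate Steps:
d = 18 (d = (1*6)*3 = 6*3 = 18)
E = 60 (E = 3*(18 + 2) = 3*20 = 60)
j(t, X) = -60 + t*(6 + t) (j(t, X) = (t + 6)*t - 1*60 = (6 + t)*t - 60 = t*(6 + t) - 60 = -60 + t*(6 + t))
(2*j(-1, 1))*11 = (2*(-60 + (-1)² + 6*(-1)))*11 = (2*(-60 + 1 - 6))*11 = (2*(-65))*11 = -130*11 = -1430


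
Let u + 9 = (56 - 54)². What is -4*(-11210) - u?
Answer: 44845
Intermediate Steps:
u = -5 (u = -9 + (56 - 54)² = -9 + 2² = -9 + 4 = -5)
-4*(-11210) - u = -4*(-11210) - 1*(-5) = 44840 + 5 = 44845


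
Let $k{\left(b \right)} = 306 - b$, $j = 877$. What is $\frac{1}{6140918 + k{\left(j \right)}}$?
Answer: $\frac{1}{6140347} \approx 1.6286 \cdot 10^{-7}$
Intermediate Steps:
$\frac{1}{6140918 + k{\left(j \right)}} = \frac{1}{6140918 + \left(306 - 877\right)} = \frac{1}{6140918 - 571} = \frac{1}{6140347}$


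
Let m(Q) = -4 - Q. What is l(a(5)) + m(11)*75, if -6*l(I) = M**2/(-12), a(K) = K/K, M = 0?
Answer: -1125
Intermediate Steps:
a(K) = 1
l(I) = 0 (l(I) = -0**2/(6*(-12)) = -0*(-1)/12 = -1/6*0 = 0)
l(a(5)) + m(11)*75 = 0 + (-4 - 1*11)*75 = 0 + (-4 - 11)*75 = 0 - 15*75 = 0 - 1125 = -1125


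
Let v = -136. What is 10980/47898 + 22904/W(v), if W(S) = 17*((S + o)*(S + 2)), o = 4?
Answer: 3394057/11113223 ≈ 0.30541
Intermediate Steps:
W(S) = 17*(2 + S)*(4 + S) (W(S) = 17*((S + 4)*(S + 2)) = 17*((4 + S)*(2 + S)) = 17*((2 + S)*(4 + S)) = 17*(2 + S)*(4 + S))
10980/47898 + 22904/W(v) = 10980/47898 + 22904/(136 + 17*(-136)**2 + 102*(-136)) = 10980*(1/47898) + 22904/(136 + 17*18496 - 13872) = 610/2661 + 22904/(136 + 314432 - 13872) = 610/2661 + 22904/300696 = 610/2661 + 22904*(1/300696) = 610/2661 + 2863/37587 = 3394057/11113223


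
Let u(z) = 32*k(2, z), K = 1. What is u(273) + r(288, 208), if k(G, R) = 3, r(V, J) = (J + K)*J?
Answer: 43568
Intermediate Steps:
r(V, J) = J*(1 + J) (r(V, J) = (J + 1)*J = (1 + J)*J = J*(1 + J))
u(z) = 96 (u(z) = 32*3 = 96)
u(273) + r(288, 208) = 96 + 208*(1 + 208) = 96 + 208*209 = 96 + 43472 = 43568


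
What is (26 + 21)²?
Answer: 2209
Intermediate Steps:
(26 + 21)² = 47² = 2209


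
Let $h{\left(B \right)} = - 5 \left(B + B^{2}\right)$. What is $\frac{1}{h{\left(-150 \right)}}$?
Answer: $- \frac{1}{111750} \approx -8.9485 \cdot 10^{-6}$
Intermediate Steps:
$h{\left(B \right)} = - 5 B - 5 B^{2}$
$\frac{1}{h{\left(-150 \right)}} = \frac{1}{\left(-5\right) \left(-150\right) \left(1 - 150\right)} = \frac{1}{\left(-5\right) \left(-150\right) \left(-149\right)} = \frac{1}{-111750} = - \frac{1}{111750}$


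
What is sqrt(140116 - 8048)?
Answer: 2*sqrt(33017) ≈ 363.41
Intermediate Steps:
sqrt(140116 - 8048) = sqrt(132068) = 2*sqrt(33017)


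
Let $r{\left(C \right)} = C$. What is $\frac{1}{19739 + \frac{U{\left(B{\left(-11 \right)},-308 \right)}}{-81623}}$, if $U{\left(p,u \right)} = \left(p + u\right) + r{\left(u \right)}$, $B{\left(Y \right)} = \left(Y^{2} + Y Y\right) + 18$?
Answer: $\frac{81623}{1611156753} \approx 5.0661 \cdot 10^{-5}$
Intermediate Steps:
$B{\left(Y \right)} = 18 + 2 Y^{2}$ ($B{\left(Y \right)} = \left(Y^{2} + Y^{2}\right) + 18 = 2 Y^{2} + 18 = 18 + 2 Y^{2}$)
$U{\left(p,u \right)} = p + 2 u$ ($U{\left(p,u \right)} = \left(p + u\right) + u = p + 2 u$)
$\frac{1}{19739 + \frac{U{\left(B{\left(-11 \right)},-308 \right)}}{-81623}} = \frac{1}{19739 + \frac{\left(18 + 2 \left(-11\right)^{2}\right) + 2 \left(-308\right)}{-81623}} = \frac{1}{19739 + \left(\left(18 + 2 \cdot 121\right) - 616\right) \left(- \frac{1}{81623}\right)} = \frac{1}{19739 + \left(\left(18 + 242\right) - 616\right) \left(- \frac{1}{81623}\right)} = \frac{1}{19739 + \left(260 - 616\right) \left(- \frac{1}{81623}\right)} = \frac{1}{19739 - - \frac{356}{81623}} = \frac{1}{19739 + \frac{356}{81623}} = \frac{1}{\frac{1611156753}{81623}} = \frac{81623}{1611156753}$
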